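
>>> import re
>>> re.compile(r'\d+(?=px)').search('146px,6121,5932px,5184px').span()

The positive lookaround only admits positions where the adjacent text matches; those characters stay outside the span.
`search` walks the string left to right and returns the first match it finds.
The match spans [0:3] → '146'.

(0, 3)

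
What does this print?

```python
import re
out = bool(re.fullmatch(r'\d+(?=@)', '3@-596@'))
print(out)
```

False

Lookahead/lookbehind check context without consuming it, so the matched span excludes the asserted characters.
For `fullmatch`, every character of the input must be accounted for by the pattern.
Here the pattern can't cover the whole string, so the call returns None, and `bool(None)` is False.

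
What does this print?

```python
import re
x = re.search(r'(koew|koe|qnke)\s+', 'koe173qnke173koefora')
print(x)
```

None

`re.search` scans for the first position where the pattern succeeds.
Here no position works, so the call returns None.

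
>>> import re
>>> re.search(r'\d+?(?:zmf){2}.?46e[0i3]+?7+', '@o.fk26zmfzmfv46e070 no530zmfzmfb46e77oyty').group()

This matches one or more of a digit (lazy); then the literal 'zmf' repeated 2 times, then optionally any character, then the literal '46e'; then one or more of one of [0i3] (lazy), then one or more of the literal '7'.
Unlike `match`, `search` isn't anchored — it looks for the pattern anywhere in the string.
The match spans [5:19] → '26zmfzmfv46e07'.

'26zmfzmfv46e07'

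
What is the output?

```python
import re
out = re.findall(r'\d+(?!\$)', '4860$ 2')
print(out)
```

`(?!…)`/`(?<!…)` only lets a position through if the neighbouring text does NOT match; no characters are consumed.
Walking the string: at [0:3] → '486'; at [6:7] → '2'.
With no groups in the pattern, `findall` gives back each whole match — 2 here.

['486', '2']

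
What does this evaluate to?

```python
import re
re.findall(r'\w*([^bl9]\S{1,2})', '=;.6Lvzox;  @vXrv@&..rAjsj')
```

['=;.', 'x;', ' @v', '@&.', '.rA', 'sj']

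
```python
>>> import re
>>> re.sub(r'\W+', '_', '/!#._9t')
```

'__9t'

This matches one or more of a non-word character.
Matches: at [0:4] → '/!#.'.
`sub` substitutes '_' at each match site.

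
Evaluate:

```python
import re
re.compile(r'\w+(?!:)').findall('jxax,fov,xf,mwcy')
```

A negative assertion filters positions out without eating any characters.
Matches: at [0:4] → 'jxax'; at [5:8] → 'fov'; at [9:11] → 'xf'; at [12:16] → 'mwcy'.
`findall` yields the raw match text (4 of them) because the pattern has no groups.

['jxax', 'fov', 'xf', 'mwcy']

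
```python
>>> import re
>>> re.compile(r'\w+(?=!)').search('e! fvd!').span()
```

(0, 1)

The lookaround is zero-width — it requires the adjacent text to match without consuming it, so the asserted text isn't part of the match.
Unlike `match`, `search` isn't anchored — it looks for the pattern anywhere in the string.
The match spans [0:1] → 'e'.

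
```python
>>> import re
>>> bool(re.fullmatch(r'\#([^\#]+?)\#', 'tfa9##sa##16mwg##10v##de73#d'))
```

False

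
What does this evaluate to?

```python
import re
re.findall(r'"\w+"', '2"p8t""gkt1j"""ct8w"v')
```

['"p8t"', '"gkt1j"', '"ct8w"']

Walking the string: at [1:6] → '"p8t"'; at [6:13] → '"gkt1j"'; at [14:20] → '"ct8w"'.
No capturing groups, so `findall` returns the 3 full match strings.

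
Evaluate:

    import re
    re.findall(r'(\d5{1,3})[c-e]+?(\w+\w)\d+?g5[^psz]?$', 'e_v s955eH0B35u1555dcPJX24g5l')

[('955', 'H0B35u1555dcPJX2')]

This matches a digit, then 1 to 3 of a literal '5' (captured); then one or more of a character in [c-e] (lazy); then one or more of a word character, then a word character (captured); then one or more of a digit (lazy), then the literal 'g5', then optionally any character except [psz]; then anchored at the end.
Scanning left to right: at [5:29] match '955eH0B35u1555dcPJX24g5l', groups = ('955', 'H0B35u1555dcPJX2').
Multiple groups make `findall` return tuples — one 2-tuple for the one match.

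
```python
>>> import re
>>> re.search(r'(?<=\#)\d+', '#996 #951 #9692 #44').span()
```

(1, 4)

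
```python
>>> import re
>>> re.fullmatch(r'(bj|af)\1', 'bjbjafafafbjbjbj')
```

None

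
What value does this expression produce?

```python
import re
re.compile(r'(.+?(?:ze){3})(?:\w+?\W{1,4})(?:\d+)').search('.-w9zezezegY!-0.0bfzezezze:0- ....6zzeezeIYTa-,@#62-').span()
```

(0, 15)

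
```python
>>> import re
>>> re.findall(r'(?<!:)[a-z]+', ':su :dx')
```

['u', 'x']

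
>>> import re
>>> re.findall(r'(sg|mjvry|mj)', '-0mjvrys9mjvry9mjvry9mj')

['mjvry', 'mjvry', 'mjvry', 'mj']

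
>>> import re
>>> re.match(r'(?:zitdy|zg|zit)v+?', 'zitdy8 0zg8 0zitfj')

None

With `match`, the pattern is implicitly anchored at the beginning.
Here the string doesn't start with a match, so the call returns None.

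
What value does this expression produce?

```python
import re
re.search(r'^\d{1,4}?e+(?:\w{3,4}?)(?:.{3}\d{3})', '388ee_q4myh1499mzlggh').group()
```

The pattern matches anchored at the start of the string; then 1 to 4 of a digit (lazy), then one or more of a literal 'e'; then 3 to 4 of a word character (lazy) (non-capturing group); then exactly 3 of any character, then exactly 3 of a digit (non-capturing group).
A non-greedy quantifier consumes as few characters as it can — just enough that the remainder of the pattern still matches from where it stops; whatever follows it matches normally.
Unlike `match`, `search` isn't anchored — it looks for the pattern anywhere in the string.
The match spans [0:14] → '388ee_q4myh149'.

'388ee_q4myh149'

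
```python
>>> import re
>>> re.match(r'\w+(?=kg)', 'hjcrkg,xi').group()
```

'hjcr'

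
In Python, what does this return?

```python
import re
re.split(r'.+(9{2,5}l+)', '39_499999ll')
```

The pattern matches one or more of any character; then 2 to 5 of the literal '9', then one or more of the literal 'l' (captured).
Matches to split on: at [0:11] → '39_499999ll'.
The group in the pattern means `split` returns the separators' captures alongside the pieces.

['', '99ll', '']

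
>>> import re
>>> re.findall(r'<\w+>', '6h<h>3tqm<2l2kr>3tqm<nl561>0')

['<h>', '<2l2kr>', '<nl561>']

With no groups in the pattern, `findall` gives back each whole match — 3 here.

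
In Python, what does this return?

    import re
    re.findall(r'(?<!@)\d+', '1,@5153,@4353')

['1', '153', '353']

The negative lookahead/lookbehind blocks any match where the forbidden context is present.
Walking the string: at [0:1] → '1'; at [4:7] → '153'; at [10:13] → '353'.
No capturing groups, so `findall` returns the 3 full match strings.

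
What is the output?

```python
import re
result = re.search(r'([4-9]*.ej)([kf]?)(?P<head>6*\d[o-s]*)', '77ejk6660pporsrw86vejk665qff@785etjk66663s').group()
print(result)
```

77ejk6660pporsr

The match spans [0:15] → '77ejk6660pporsr'.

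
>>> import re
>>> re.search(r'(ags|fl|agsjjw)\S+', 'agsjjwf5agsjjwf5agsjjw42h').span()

Unlike `match`, `search` isn't anchored — it looks for the pattern anywhere in the string.
The match spans [0:25] → 'agsjjwf5agsjjwf5agsjjw42h'.
Captured: group 1 = 'ags'.

(0, 25)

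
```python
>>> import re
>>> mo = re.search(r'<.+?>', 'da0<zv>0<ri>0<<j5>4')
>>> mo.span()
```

(3, 7)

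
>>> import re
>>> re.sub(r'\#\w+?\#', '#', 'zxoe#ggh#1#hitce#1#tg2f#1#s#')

`sub` substitutes '#' at each match site.

'zxoe#1#1#1#'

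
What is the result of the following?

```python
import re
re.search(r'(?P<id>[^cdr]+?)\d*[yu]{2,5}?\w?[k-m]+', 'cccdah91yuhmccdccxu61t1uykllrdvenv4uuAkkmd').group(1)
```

This matches one or more of any character except [cdr] (lazy) (captured as 'id'); then zero or more of a digit, then 2 to 5 of one of [yu] (lazy), then optionally a word character; then one or more of a character in [k-m].
A `+?`/`*?`/`{m,n}?` starts at its minimum and grows only as far as needed for what follows to match.
`re.search` tries every starting position until one works.
The match spans [4:12] → 'ah91yuhm'.
Captured: group 1 = 'ah'.

'ah'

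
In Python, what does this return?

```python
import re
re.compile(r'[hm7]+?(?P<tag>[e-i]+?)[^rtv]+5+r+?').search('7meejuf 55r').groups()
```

('e',)

The match spans [0:11] → '7meejuf 55r'.
Captured: group 1 = 'e'.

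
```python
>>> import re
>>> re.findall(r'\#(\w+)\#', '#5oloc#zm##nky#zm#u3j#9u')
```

Scanning left to right: at [0:7] match '#5oloc#', group 1 = '5oloc'; at [10:15] match '#nky#', group 1 = 'nky'; at [17:22] match '#u3j#', group 1 = 'u3j'.
With a single group, `findall` returns only what that group captured — 3 items.

['5oloc', 'nky', 'u3j']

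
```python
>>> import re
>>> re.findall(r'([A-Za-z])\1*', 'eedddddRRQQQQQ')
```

`\1` is not a pattern — it's the concrete string captured by group 1, re-applied verbatim.
Scanning left to right: at [0:2] match 'ee', group 1 = 'e'; at [2:7] match 'ddddd', group 1 = 'd'; at [7:9] match 'RR', group 1 = 'R'; at [9:14] match 'QQQQQ', group 1 = 'Q'.
`findall` collects group 1 from each match (4 total).

['e', 'd', 'R', 'Q']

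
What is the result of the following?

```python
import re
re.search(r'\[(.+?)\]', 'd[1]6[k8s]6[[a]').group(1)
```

Unlike `match`, `search` isn't anchored — it looks for the pattern anywhere in the string.
The match spans [1:4] → '[1]'.
Captured: group 1 = '1'.

'1'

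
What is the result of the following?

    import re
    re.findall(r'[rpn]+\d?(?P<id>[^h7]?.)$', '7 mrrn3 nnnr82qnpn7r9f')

This matches one or more of one of [rpn], then optionally a digit; then optionally any character except [h7], then any character (captured as 'id'); then anchored at the end.
Scanning left to right: at [19:22] match 'r9f', group 1 = 'f'.
With a single group, `findall` returns only what that group captured — 1 item.

['f']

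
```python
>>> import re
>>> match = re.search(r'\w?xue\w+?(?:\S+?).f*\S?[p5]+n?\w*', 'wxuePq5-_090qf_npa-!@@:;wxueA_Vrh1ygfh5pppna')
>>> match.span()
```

The pattern matches optionally a word character, then the literal 'xue', then one or more of a word character (lazy); then one or more of a non-whitespace character (lazy) (non-capturing group); then any character, then zero or more of the literal 'f', then optionally a non-whitespace character; then one or more of one of [p5]; then optionally a literal 'n', then zero or more of a word character.
A `+?`/`*?`/`{m,n}?` starts at its minimum and grows only as far as needed for what follows to match.
Unlike `match`, `search` isn't anchored — it looks for the pattern anywhere in the string.
The match spans [0:18] → 'wxuePq5-_090qf_npa'.

(0, 18)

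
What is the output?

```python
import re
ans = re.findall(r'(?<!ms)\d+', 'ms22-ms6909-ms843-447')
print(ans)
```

The negative lookahead/lookbehind blocks any match where the forbidden context is present.
Matches: at [3:4] → '2'; at [8:11] → '909'; at [15:17] → '43'; at [18:21] → '447'.
No capturing groups, so `findall` returns the 4 full match strings.

['2', '909', '43', '447']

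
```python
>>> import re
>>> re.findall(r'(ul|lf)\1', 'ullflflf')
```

`\1` has to match the exact text group 1 already captured.
Scanning left to right: at [2:6] match 'lflf', group 1 = 'lf'.
One capturing group, so `findall` returns just the captured substring from the one match — 1 in all.

['lf']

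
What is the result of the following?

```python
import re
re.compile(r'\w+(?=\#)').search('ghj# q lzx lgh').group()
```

'ghj'

The positive lookaround only admits positions where the adjacent text matches; those characters stay outside the span.
`re.search` scans for the first position where the pattern succeeds.
The match spans [0:3] → 'ghj'.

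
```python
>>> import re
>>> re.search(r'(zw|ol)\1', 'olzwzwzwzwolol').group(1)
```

`\1` is not a pattern — it's the concrete string captured by group 1, re-applied verbatim.
Unlike `match`, `search` isn't anchored — it looks for the pattern anywhere in the string.
The match spans [2:6] → 'zwzw'.
Captured: group 1 = 'zw'.

'zw'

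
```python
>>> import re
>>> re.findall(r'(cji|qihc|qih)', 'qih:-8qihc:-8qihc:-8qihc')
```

['qih', 'qihc', 'qihc', 'qihc']

Alternation tries branches left to right and keeps the first one that lets the overall match succeed at that position.
Walking the string: at [0:3] match 'qih', group 1 = 'qih'; at [6:10] match 'qihc', group 1 = 'qihc'; at [13:17] match 'qihc', group 1 = 'qihc'; at [20:24] match 'qihc', group 1 = 'qihc'.
`findall` collects group 1 from each match (4 total).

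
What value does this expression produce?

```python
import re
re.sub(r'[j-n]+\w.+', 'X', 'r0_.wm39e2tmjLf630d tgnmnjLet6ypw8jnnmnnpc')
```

This matches one or more of a character in [j-n]; then a word character, then one or more of any character.
Matches: at [5:42] → 'm39e2tmjLf630d tgnmnjLet6ypw8jnnmnnpc'.
Every occurrence is swapped for 'X'.

'r0_.wX'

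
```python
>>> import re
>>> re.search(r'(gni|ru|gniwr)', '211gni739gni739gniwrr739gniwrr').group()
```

'gni'

`re.search` tries every starting position until one works.
The match spans [3:6] → 'gni'.
Captured: group 1 = 'gni'.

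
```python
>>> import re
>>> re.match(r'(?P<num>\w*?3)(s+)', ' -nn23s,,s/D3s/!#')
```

`re.match` only tries the pattern at the start of the string.
Here the pattern fails at index 0, so the call returns None.

None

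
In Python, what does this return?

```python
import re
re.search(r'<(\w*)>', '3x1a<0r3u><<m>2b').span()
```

(4, 10)

Unlike `match`, `search` isn't anchored — it looks for the pattern anywhere in the string.
The match spans [4:10] → '<0r3u>'.
Captured: group 1 = '0r3u'.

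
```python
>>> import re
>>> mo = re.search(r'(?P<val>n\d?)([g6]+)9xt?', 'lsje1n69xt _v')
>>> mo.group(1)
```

'n'

This matches a literal 'n', then optionally a digit (captured as 'val'); then one or more of one of [g6] (captured); then the literal '9x', then optionally a literal 't'.
`search` walks the string left to right and returns the first match it finds.
The match spans [5:10] → 'n69xt'.
Captured: group 1 = 'n', group 2 = '6'.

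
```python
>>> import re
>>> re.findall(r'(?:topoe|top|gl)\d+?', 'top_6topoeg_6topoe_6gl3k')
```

Walking the string: at [20:23] → 'gl3'.
With no groups in the pattern, `findall` gives back each whole match — 1 here.

['gl3']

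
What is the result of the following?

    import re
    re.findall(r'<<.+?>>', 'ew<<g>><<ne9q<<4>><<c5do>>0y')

No capturing groups, so `findall` returns the 3 full match strings.

['<<g>>', '<<ne9q<<4>>', '<<c5do>>']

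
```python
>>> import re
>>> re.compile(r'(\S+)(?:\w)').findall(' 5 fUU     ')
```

One capturing group, so `findall` returns just the captured substring from the one match — 1 in all.

['fU']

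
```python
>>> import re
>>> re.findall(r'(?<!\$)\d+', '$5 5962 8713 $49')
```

The negative lookaround is zero-width — it rules out positions where the adjacent text would match, without consuming anything.
Scanning left to right: at [3:7] → '5962'; at [8:12] → '8713'; at [15:16] → '9'.
`findall` yields the raw match text (3 of them) because the pattern has no groups.

['5962', '8713', '9']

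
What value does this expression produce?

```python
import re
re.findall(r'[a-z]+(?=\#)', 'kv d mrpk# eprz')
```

The positive lookaround only admits positions where the adjacent text matches; those characters stay outside the span.
Walking the string: at [5:9] → 'mrpk'.
No capturing groups, so `findall` returns the 1 full match string.

['mrpk']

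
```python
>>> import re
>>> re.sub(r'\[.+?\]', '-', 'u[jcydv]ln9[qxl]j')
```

A non-greedy quantifier consumes as few characters as it can — just enough that the remainder of the pattern still matches from where it stops; whatever follows it matches normally.
Matches: at [1:8] → '[jcydv]'; at [11:16] → '[qxl]'.
Every occurrence is swapped for '-'.

'u-ln9-j'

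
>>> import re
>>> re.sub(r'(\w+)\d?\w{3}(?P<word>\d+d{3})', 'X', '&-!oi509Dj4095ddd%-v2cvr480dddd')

'&-!X%-Xd'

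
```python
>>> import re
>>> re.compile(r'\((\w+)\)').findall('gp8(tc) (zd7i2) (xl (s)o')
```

['tc', 'zd7i2', 's']

With a single group, `findall` returns only what that group captured — 3 items.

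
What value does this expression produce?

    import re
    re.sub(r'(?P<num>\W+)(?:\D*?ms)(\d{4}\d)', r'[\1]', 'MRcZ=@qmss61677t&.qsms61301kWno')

Pattern: one or more of a non-word character (captured as 'num'); then zero or more of a non-digit (lazy), then the literal 'ms' (non-capturing group); then exactly 4 of a digit, then a digit (captured).
Matches: at [16:27] → '&.qsms61301'.
`\1` in the replacement pulls in group 1's text for each match.

'MRcZ=@qmss61677t[&.]kWno'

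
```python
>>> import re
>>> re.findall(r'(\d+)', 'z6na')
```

['6']

Pattern: one or more of a digit (captured).
Walking the string: at [1:2] match '6', group 1 = '6'.
One capturing group, so `findall` returns just the captured substring from the one match — 1 in all.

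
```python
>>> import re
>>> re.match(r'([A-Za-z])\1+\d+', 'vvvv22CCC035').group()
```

A backreference is literal: `\1` must see the identical characters the first group matched.
With `match`, the pattern is implicitly anchored at the beginning.
The match spans [0:6] → 'vvvv22'.
Captured: group 1 = 'v'.

'vvvv22'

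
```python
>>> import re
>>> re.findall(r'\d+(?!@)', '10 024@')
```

['10', '02']

A negative assertion filters positions out without eating any characters.
Matches: at [0:2] → '10'; at [3:5] → '02'.
Since nothing is captured, `findall` lists the 2 matched substrings directly.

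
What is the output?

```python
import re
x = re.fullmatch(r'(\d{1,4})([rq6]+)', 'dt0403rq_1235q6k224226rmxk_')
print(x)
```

None

Pattern: 1 to 4 of a digit (captured); then one or more of one of [rq6] (captured).
`fullmatch` succeeds only if the pattern covers the string from start to end.
Here the pattern can't cover the whole string, so the call returns None.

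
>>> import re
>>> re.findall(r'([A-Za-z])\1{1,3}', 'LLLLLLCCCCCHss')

['L', 'L', 'C', 's']

The backreference `\1` re-matches whatever the first group consumed, character for character.
Because there's exactly one group, `findall` drops the full match and keeps group 1 from each hit.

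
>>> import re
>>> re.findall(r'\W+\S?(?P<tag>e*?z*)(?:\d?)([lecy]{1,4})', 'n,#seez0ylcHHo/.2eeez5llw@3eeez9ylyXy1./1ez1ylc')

The pattern matches one or more of a non-word character; then optionally a non-whitespace character; then zero or more of the literal 'e' (lazy), then zero or more of the literal 'z' (captured as 'tag'); then optionally a digit (non-capturing group); then 1 to 4 of one of [lecy] (captured).
Walking the string: at [1:6] match ',#see', groups = ('', 'ee'); at [14:20] match '/.2eee', groups = ('', 'eee'); at [25:30] match '@3eee', groups = ('', 'eee'); at [38:42] match './1e', groups = ('', 'e').
2 groups means each result is a tuple of 2 captured strings — 4 here.

[('', 'ee'), ('', 'eee'), ('', 'eee'), ('', 'e')]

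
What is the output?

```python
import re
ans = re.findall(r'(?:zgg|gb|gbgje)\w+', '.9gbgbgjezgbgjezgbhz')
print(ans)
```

['gbgbgjezgbgjezgbhz']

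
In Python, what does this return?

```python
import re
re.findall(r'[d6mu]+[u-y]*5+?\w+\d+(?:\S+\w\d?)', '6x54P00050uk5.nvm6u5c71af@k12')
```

['6x54P00050uk5.nvm6u5c71af@k12']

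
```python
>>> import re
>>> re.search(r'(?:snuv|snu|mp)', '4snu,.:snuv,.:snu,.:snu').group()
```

'snu'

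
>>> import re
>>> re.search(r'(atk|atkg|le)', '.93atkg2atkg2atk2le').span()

Alternation isn't longest-match — the leftmost alternative that fits at this position is chosen.
`search` walks the string left to right and returns the first match it finds.
The match spans [3:6] → 'atk'.
Captured: group 1 = 'atk'.

(3, 6)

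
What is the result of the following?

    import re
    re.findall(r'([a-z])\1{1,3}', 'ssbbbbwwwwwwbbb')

['s', 'b', 'w', 'w', 'b']

A backreference is literal: `\1` must see the identical characters the first group matched.
Matches: at [0:2] match 'ss', group 1 = 's'; at [2:6] match 'bbbb', group 1 = 'b'; at [6:10] match 'wwww', group 1 = 'w'; at [10:12] match 'ww', group 1 = 'w'; at [12:15] match 'bbb', group 1 = 'b'.
Because there's exactly one group, `findall` drops the full match and keeps group 1 from each hit.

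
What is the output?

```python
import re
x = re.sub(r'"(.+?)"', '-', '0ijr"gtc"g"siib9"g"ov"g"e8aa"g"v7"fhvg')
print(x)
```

Each match is replaced by '-'.

0ijr-g-g-g-g-fhvg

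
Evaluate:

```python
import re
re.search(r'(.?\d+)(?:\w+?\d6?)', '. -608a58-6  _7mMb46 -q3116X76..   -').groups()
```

The match spans [2:8] → '-608a5'.
Captured: group 1 = '-608'.

('-608',)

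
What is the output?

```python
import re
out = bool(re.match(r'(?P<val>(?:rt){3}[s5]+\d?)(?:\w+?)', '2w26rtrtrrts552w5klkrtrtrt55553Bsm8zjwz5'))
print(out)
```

False

With `match`, the pattern is implicitly anchored at the beginning.
Here the string doesn't start with a match, so the call returns None, and `bool(None)` is False.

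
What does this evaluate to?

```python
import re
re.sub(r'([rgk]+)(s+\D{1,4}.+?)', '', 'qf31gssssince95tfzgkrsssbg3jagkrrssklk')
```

This matches one or more of one of [rgk] (captured); then one or more of the literal 's', then 1 to 4 of a non-digit, then one or more of any character (lazy) (captured).
A `+?`/`*?`/`{m,n}?` starts at its minimum and grows only as far as needed for what follows to match.
Matches: at [4:14] → 'gssssince9'; at [18:27] → 'gkrsssbg3'; at [29:38] → 'gkrrssklk'.
Every occurrence is swapped for ''.

'qf315tfzja'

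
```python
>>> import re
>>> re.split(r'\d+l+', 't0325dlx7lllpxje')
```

`split` removes every match and returns the 2 fragments in between.

['t0325dlx', 'pxje']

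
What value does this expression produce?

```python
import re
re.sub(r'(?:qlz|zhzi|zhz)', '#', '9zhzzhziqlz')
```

The regex engine tests alternatives in the order written; an earlier branch that matches wins even if a later one would match more.
Each match is replaced by '#'.

'9###'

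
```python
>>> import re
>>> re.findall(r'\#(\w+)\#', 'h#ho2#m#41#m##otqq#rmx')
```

Scanning left to right: at [1:6] match '#ho2#', group 1 = 'ho2'; at [7:11] match '#41#', group 1 = '41'; at [13:19] match '#otqq#', group 1 = 'otqq'.
Because there's exactly one group, `findall` drops the full match and keeps group 1 from each hit.

['ho2', '41', 'otqq']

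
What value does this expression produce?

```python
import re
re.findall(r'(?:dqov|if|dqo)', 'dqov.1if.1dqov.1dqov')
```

`|` is ordered: at each position the engine commits to the first alternative that works.
Scanning left to right: at [0:4] → 'dqov'; at [6:8] → 'if'; at [10:14] → 'dqov'; at [16:20] → 'dqov'.
No capturing groups, so `findall` returns the 4 full match strings.

['dqov', 'if', 'dqov', 'dqov']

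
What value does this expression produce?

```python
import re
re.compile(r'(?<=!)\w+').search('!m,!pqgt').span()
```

(1, 2)

The `(?=…)`/`(?<=…)` assertion just peeks at neighbouring text; it doesn't advance the match position.
The match spans [1:2] → 'm'.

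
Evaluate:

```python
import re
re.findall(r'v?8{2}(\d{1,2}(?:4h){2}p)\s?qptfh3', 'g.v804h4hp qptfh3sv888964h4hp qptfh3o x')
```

With a single group, `findall` returns only what that group captured — 1 item.

['964h4hp']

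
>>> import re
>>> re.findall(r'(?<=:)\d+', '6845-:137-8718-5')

['137']

The `(?=…)`/`(?<=…)` assertion just peeks at neighbouring text; it doesn't advance the match position.
No capturing groups, so `findall` returns the 1 full match string.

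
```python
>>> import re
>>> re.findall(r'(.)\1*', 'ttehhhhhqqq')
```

['t', 'e', 'h', 'q']

The backreference `\1` re-matches whatever the first group consumed, character for character.
Walking the string: at [0:2] match 'tt', group 1 = 't'; at [2:3] match 'e', group 1 = 'e'; at [3:8] match 'hhhhh', group 1 = 'h'; at [8:11] match 'qqq', group 1 = 'q'.
Because there's exactly one group, `findall` drops the full match and keeps group 1 from each hit.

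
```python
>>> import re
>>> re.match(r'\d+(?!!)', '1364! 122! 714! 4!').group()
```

'136'

`(?!…)`/`(?<!…)` only lets a position through if the neighbouring text does NOT match; no characters are consumed.
`re.match` won't scan ahead — the pattern has to work from the very first character.
The match spans [0:3] → '136'.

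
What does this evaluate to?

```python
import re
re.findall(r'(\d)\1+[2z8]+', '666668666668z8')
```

['6', '6']

The backreference `\1` re-matches whatever the first group consumed, character for character.
With a single group, `findall` returns only what that group captured — 2 items.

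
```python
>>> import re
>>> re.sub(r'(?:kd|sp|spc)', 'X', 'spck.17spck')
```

'Xck.17Xck'

`|` is ordered: at each position the engine commits to the first alternative that works.
Matches: at [0:2] → 'sp'; at [7:9] → 'sp'.
Each match is replaced by 'X'.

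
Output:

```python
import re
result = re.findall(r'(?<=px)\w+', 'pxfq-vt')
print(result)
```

['fq']

The `(?=…)`/`(?<=…)` assertion just peeks at neighbouring text; it doesn't advance the match position.
Walking the string: at [2:4] → 'fq'.
Since nothing is captured, `findall` lists the 1 matched substring directly.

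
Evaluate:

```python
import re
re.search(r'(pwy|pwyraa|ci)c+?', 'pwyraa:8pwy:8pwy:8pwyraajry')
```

None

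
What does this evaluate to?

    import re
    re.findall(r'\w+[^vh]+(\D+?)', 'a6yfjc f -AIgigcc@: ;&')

['&']

The pattern matches one or more of a word character, then one or more of any character except [vh]; then one or more of a non-digit (lazy) (captured).
Matches: at [0:22] match 'a6yfjc f -AIgigcc@: ;&', group 1 = '&'.
`findall` collects group 1 from the one match (1 total).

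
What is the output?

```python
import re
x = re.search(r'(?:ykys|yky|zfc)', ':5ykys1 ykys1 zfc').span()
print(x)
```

(2, 6)

`|` is ordered: at each position the engine commits to the first alternative that works.
Unlike `match`, `search` isn't anchored — it looks for the pattern anywhere in the string.
The match spans [2:6] → 'ykys'.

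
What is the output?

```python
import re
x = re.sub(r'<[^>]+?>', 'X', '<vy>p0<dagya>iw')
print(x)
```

Every occurrence is swapped for 'X'.

Xp0Xiw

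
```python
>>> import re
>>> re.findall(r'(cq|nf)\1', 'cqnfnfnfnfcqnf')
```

['nf', 'nf']

After group 1 captures some text, `\1` only succeeds where that same text appears again.
`findall` collects group 1 from each match (2 total).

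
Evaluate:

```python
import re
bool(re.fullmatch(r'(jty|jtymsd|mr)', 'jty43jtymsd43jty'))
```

False

`re.fullmatch` requires the pattern to consume the entire string.
Here there's no way to consume every character, so the call returns None, and `bool(None)` is False.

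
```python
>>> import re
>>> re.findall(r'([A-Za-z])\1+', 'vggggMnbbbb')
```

['g', 'b']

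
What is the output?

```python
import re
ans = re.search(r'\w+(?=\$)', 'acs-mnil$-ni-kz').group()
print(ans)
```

mnil

The lookaround is zero-width — it requires the adjacent text to match without consuming it, so the asserted text isn't part of the match.
The match spans [4:8] → 'mnil'.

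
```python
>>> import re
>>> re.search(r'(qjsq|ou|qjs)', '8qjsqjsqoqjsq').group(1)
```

'qjsq'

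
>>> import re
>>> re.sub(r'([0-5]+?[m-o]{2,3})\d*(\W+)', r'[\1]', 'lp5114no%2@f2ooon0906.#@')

'lp[5114no]2@f2ooon0906.#@'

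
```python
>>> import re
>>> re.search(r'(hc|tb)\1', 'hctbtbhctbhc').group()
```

'tbtb'

`\1` is not a pattern — it's the concrete string captured by group 1, re-applied verbatim.
The match spans [2:6] → 'tbtb'.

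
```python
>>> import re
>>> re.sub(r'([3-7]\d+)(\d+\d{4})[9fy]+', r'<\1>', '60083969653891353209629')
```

Pattern: a character in [3-7], then one or more of a digit (captured); then one or more of a digit, then exactly 4 of a digit (captured); then one or more of one of [9fy].
Matches: at [0:23] → '60083969653891353209629'.
Each match is replaced using the text its own group 1 captured.

'<60083969653891353>'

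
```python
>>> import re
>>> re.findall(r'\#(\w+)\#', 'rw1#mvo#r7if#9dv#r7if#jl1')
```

['mvo', '9dv']

Walking the string: at [3:8] match '#mvo#', group 1 = 'mvo'; at [12:17] match '#9dv#', group 1 = '9dv'.
Because there's exactly one group, `findall` drops the full match and keeps group 1 from each hit.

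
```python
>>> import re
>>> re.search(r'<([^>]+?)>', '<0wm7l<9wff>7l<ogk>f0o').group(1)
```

The match spans [0:12] → '<0wm7l<9wff>'.
Captured: group 1 = '0wm7l<9wff'.

'0wm7l<9wff'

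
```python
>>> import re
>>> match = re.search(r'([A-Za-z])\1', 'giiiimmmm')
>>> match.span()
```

The backreference `\1` re-matches whatever the first group consumed, character for character.
The match spans [1:3] → 'ii'.

(1, 3)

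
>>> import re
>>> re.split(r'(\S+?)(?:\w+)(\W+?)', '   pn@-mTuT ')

['   ', 'p', '@', '', '-', ' ', '']

The pattern matches one or more of a non-whitespace character (lazy) (captured); then one or more of a word character (non-capturing group); then one or more of a non-word character (lazy) (captured).
Because the pattern has a capturing group, `split` also inserts each captured text between the pieces.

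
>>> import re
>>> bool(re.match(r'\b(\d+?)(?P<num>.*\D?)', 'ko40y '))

False

`re.match` won't scan ahead — the pattern has to work from the very first character.
Here the string doesn't start with a match, so the call returns None, and `bool(None)` is False.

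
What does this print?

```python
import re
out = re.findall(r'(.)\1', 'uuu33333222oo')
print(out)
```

After group 1 captures some text, `\1` only succeeds where that same text appears again.
`findall` collects group 1 from each match (5 total).

['u', '3', '3', '2', 'o']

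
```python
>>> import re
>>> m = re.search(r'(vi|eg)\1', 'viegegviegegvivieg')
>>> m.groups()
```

After group 1 captures some text, `\1` only succeeds where that same text appears again.
`re.search` scans for the first position where the pattern succeeds.
The match spans [2:6] → 'egeg'.
Captured: group 1 = 'eg'.

('eg',)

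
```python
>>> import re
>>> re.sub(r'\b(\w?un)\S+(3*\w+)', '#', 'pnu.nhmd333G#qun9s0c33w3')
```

'pnu.nhmd333G##'

Each match is replaced by '#'.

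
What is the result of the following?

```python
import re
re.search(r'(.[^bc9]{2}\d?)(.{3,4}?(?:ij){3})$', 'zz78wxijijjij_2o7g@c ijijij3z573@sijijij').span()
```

Pattern: any character, then exactly 2 of any character except [bc9], then optionally a digit (captured); then 3 to 4 of any character (lazy), then the literal 'ij' repeated 3 times (captured); then anchored at the end.
`re.search` scans for the first position where the pattern succeeds.
The match spans [26:40] → 'j3z573@sijijij'.
Captured: group 1 = 'j3z5', group 2 = '73@sijijij'.

(26, 40)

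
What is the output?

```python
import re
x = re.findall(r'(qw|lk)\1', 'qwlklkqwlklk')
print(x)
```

['lk', 'lk']

`\1` has to match the exact text group 1 already captured.
Matches: at [2:6] match 'lklk', group 1 = 'lk'; at [8:12] match 'lklk', group 1 = 'lk'.
Because there's exactly one group, `findall` drops the full match and keeps group 1 from each hit.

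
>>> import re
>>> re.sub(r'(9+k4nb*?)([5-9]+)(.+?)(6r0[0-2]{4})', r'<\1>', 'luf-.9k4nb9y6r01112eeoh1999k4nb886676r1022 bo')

'luf-.<9k4nb>eeoh1999k4nb886676r1022 bo'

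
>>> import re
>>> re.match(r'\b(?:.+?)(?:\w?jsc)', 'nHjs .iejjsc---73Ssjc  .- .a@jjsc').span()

This matches a word boundary (`\b`, zero-width); then one or more of any character (lazy) (non-capturing group); then optionally a word character, then the literal 'jsc' (non-capturing group).
With the lazy modifier that quantifier settles for the fewest repetitions that let the rest of the pattern succeed (the atoms after it are unaffected and can still be greedy).
`re.match` won't scan ahead — the pattern has to work from the very first character.
The match spans [0:12] → 'nHjs .iejjsc'.

(0, 12)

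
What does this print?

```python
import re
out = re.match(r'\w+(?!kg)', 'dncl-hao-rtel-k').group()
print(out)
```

dncl

The negative lookahead/lookbehind blocks any match where the forbidden context is present.
`re.match` only tries the pattern at the start of the string.
The match spans [0:4] → 'dncl'.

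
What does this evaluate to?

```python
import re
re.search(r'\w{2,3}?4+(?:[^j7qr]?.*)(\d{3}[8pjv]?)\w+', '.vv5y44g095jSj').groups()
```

('095j',)

The pattern matches 2 to 3 of a word character (lazy), then one or more of a literal '4'; then optionally any character except [j7qr], then zero or more of any character (non-capturing group); then exactly 3 of a digit, then optionally one of [8pjv] (captured); then one or more of a word character.
`search` walks the string left to right and returns the first match it finds.
The match spans [2:14] → 'v5y44g095jSj'.
Captured: group 1 = '095j'.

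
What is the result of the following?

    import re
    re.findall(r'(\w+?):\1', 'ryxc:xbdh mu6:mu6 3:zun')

`\1` is not a pattern — it's the concrete string captured by group 1, re-applied verbatim.
Matches: at [10:17] match 'mu6:mu6', group 1 = 'mu6'.
`findall` collects group 1 from the one match (1 total).

['mu6']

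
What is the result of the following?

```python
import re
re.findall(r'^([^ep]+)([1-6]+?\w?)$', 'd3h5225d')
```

[('d3h522', '5d')]

This matches anchored at the start of the string; then one or more of any character except [ep] (captured); then one or more of a character in [1-6] (lazy), then optionally a word character (captured); then anchored at the end.
Multiple groups make `findall` return tuples — one 2-tuple for the one match.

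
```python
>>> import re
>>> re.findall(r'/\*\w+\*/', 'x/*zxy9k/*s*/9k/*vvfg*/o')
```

['/*s*/', '/*vvfg*/']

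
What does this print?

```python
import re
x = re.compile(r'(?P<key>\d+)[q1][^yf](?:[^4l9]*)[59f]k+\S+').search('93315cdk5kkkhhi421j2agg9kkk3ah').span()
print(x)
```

(0, 30)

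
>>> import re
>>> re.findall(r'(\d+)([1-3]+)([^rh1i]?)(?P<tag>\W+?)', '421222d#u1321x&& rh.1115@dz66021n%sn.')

[('42122', '2', 'd', '#'), ('132', '1', 'x', '&'), ('11', '1', '5', '@'), ('6602', '1', 'n', '%')]

This matches one or more of a digit (captured); then one or more of a character in [1-3] (captured); then optionally any character except [rh1i] (captured); then one or more of a non-word character (lazy) (captured as 'tag').
`findall` packs the 4 group values into a tuple for every match.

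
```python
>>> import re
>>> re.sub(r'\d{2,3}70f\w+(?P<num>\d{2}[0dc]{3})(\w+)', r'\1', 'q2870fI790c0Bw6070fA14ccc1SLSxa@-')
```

'q14ccc@-'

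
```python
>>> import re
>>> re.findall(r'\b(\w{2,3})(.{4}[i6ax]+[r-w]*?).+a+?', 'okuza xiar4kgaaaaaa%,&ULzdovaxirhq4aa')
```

`findall` packs the 2 group values into a tuple for every match.

[('oku', 'za xia')]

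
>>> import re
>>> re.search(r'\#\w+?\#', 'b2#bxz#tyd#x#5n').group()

`re.search` scans for the first position where the pattern succeeds.
The match spans [2:7] → '#bxz#'.

'#bxz#'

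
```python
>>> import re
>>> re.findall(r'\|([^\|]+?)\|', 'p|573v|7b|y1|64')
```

Because there's exactly one group, `findall` drops the full match and keeps group 1 from each hit.

['573v', 'y1']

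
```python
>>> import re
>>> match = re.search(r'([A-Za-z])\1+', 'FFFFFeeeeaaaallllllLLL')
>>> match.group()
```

`\1` is not a pattern — it's the concrete string captured by group 1, re-applied verbatim.
The match spans [0:5] → 'FFFFF'.

'FFFFF'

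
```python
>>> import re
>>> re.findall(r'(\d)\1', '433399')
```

['3', '9']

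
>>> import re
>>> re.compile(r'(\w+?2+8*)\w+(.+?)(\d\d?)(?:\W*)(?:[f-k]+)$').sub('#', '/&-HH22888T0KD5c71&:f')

'/&-#'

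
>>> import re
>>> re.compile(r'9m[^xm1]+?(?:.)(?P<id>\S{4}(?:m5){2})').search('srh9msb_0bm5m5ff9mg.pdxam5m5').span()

Pattern: the literal '9m', then one or more of any character except [xm1] (lazy); then any character (non-capturing group); then exactly 4 of a non-whitespace character, then the literal 'm5' repeated 2 times (captured as 'id').
Unlike `match`, `search` isn't anchored — it looks for the pattern anywhere in the string.
The match spans [16:28] → '9mg.pdxam5m5'.
Captured: group 1 = 'pdxam5m5'.

(16, 28)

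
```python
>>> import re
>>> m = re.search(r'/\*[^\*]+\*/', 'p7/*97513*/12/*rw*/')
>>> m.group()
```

'/*97513*/'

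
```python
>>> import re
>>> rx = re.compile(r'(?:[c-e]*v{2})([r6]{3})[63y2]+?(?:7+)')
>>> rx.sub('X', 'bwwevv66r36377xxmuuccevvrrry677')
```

'bwwXxxmuuX'

The pattern matches zero or more of a character in [c-e], then exactly 2 of a literal 'v' (non-capturing group); then exactly 3 of one of [r6] (captured); then one or more of one of [63y2] (lazy); then one or more of a literal '7' (non-capturing group).
Matches: at [3:14] → 'evv66r36377'; at [19:31] → 'ccevvrrry677'.
`sub` substitutes 'X' at each match site.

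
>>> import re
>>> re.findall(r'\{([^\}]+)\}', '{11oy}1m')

['11oy']

Matches: at [0:6] match '{11oy}', group 1 = '11oy'.
One capturing group, so `findall` returns just the captured substring from the one match — 1 in all.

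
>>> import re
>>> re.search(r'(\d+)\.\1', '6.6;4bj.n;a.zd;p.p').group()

`\1` has to match the exact text group 1 already captured.
`re.search` scans for the first position where the pattern succeeds.
The match spans [0:3] → '6.6'.
Captured: group 1 = '6'.

'6.6'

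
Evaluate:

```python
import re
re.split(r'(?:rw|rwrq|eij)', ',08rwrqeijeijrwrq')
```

[',08', 'rq', '', '', 'rq']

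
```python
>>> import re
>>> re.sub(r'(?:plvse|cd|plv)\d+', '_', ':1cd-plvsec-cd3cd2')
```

':1cd-plvsec-__'

`sub` substitutes '_' at each match site.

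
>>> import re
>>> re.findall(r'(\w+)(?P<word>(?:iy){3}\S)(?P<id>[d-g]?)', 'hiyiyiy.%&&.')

[('h', 'iyiyiy.', '')]

The pattern matches one or more of a word character (captured); then the literal 'iy' repeated 3 times, then a non-whitespace character (captured as 'word'); then optionally a character in [d-g] (captured as 'id').
Matches: at [0:8] match 'hiyiyiy.', groups = ('h', 'iyiyiy.', '').
Multiple groups make `findall` return tuples — one 3-tuple for the one match.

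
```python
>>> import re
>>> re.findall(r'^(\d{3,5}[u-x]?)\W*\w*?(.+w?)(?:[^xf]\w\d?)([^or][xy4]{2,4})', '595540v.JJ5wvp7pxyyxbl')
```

Multiple groups make `findall` return tuples — one 3-tuple for the one match.

[('59554', '0v.JJ5wvp7', 'yyx')]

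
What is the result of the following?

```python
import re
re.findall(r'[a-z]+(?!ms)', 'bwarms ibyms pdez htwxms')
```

['bwarms', 'ibyms', 'pdez', 'htwxms']

Because the assertion is negative and zero-width, positions next to the forbidden text are skipped.
No capturing groups, so `findall` returns the 4 full match strings.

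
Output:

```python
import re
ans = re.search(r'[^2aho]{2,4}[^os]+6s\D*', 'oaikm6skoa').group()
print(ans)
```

This matches 2 to 4 of any character except [2aho], then one or more of any character except [os], then the literal '6s'; then zero or more of a non-digit.
The match spans [2:10] → 'ikm6skoa'.

ikm6skoa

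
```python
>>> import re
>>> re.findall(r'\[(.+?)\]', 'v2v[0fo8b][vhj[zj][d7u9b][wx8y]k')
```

['0fo8b', 'vhj[zj', 'd7u9b', 'wx8y']

A `+?`/`*?`/`{m,n}?` starts at its minimum and grows only as far as needed for what follows to match.
Scanning left to right: at [3:10] match '[0fo8b]', group 1 = '0fo8b'; at [10:18] match '[vhj[zj]', group 1 = 'vhj[zj'; at [18:25] match '[d7u9b]', group 1 = 'd7u9b'; at [25:31] match '[wx8y]', group 1 = 'wx8y'.
Because there's exactly one group, `findall` drops the full match and keeps group 1 from each hit.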